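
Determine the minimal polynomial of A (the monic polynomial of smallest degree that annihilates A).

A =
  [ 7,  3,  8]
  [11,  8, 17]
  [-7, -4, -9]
x^3 - 6*x^2 + 12*x - 8

The characteristic polynomial is χ_A(x) = (x - 2)^3, so the eigenvalues are known. The minimal polynomial is
  m_A(x) = Π_λ (x − λ)^{k_λ}
where k_λ is the size of the *largest* Jordan block for λ (equivalently, the smallest k with (A − λI)^k v = 0 for every generalised eigenvector v of λ).

  λ = 2: largest Jordan block has size 3, contributing (x − 2)^3

So m_A(x) = (x - 2)^3 = x^3 - 6*x^2 + 12*x - 8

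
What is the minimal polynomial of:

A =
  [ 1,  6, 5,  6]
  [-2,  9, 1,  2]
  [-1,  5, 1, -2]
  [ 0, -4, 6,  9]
x^3 - 15*x^2 + 75*x - 125

The characteristic polynomial is χ_A(x) = (x - 5)^4, so the eigenvalues are known. The minimal polynomial is
  m_A(x) = Π_λ (x − λ)^{k_λ}
where k_λ is the size of the *largest* Jordan block for λ (equivalently, the smallest k with (A − λI)^k v = 0 for every generalised eigenvector v of λ).

  λ = 5: largest Jordan block has size 3, contributing (x − 5)^3

So m_A(x) = (x - 5)^3 = x^3 - 15*x^2 + 75*x - 125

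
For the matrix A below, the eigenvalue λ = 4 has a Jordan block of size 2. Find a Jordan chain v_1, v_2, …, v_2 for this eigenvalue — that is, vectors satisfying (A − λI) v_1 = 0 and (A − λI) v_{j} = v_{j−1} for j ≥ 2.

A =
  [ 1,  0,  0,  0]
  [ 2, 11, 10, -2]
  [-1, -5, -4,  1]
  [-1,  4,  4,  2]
A Jordan chain for λ = 4 of length 2:
v_1 = (0, 4, -2, 4)ᵀ
v_2 = (0, 2, -1, 0)ᵀ

Let N = A − (4)·I. We want v_2 with N^2 v_2 = 0 but N^1 v_2 ≠ 0; then v_{j-1} := N · v_j for j = 2, …, 2.

Pick v_2 = (0, 2, -1, 0)ᵀ.
Then v_1 = N · v_2 = (0, 4, -2, 4)ᵀ.

Sanity check: (A − (4)·I) v_1 = (0, 0, 0, 0)ᵀ = 0. ✓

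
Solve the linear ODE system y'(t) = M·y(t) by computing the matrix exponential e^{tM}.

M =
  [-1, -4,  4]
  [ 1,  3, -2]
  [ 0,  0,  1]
e^{tM} =
  [-2*t*exp(t) + exp(t), -4*t*exp(t), 4*t*exp(t)]
  [t*exp(t), 2*t*exp(t) + exp(t), -2*t*exp(t)]
  [0, 0, exp(t)]

Strategy: write M = P · J · P⁻¹ where J is a Jordan canonical form, so e^{tM} = P · e^{tJ} · P⁻¹, and e^{tJ} can be computed block-by-block.

M has Jordan form
J =
  [1, 1, 0]
  [0, 1, 0]
  [0, 0, 1]
(up to reordering of blocks).

Per-block formulas:
  For a 2×2 Jordan block J_2(1): exp(t · J_2(1)) = e^(1t)·(I + t·N), where N is the 2×2 nilpotent shift.
  For a 1×1 block at λ = 1: exp(t · [1]) = [e^(1t)].

After assembling e^{tJ} and conjugating by P, we get:

e^{tM} =
  [-2*t*exp(t) + exp(t), -4*t*exp(t), 4*t*exp(t)]
  [t*exp(t), 2*t*exp(t) + exp(t), -2*t*exp(t)]
  [0, 0, exp(t)]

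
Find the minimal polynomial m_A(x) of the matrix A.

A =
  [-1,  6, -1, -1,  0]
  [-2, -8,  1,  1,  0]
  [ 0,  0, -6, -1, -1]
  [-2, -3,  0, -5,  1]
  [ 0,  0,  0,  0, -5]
x^3 + 15*x^2 + 75*x + 125

The characteristic polynomial is χ_A(x) = (x + 5)^5, so the eigenvalues are known. The minimal polynomial is
  m_A(x) = Π_λ (x − λ)^{k_λ}
where k_λ is the size of the *largest* Jordan block for λ (equivalently, the smallest k with (A − λI)^k v = 0 for every generalised eigenvector v of λ).

  λ = -5: largest Jordan block has size 3, contributing (x + 5)^3

So m_A(x) = (x + 5)^3 = x^3 + 15*x^2 + 75*x + 125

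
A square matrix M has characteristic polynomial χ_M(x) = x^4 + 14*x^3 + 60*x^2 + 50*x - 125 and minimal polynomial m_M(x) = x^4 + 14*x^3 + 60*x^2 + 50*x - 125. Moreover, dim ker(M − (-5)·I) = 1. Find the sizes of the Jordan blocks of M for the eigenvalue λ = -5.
Block sizes for λ = -5: [3]

Step 1 — from the characteristic polynomial, algebraic multiplicity of λ = -5 is 3. From dim ker(M − (-5)·I) = 1, there are exactly 1 Jordan blocks for λ = -5.
Step 2 — from the minimal polynomial, the factor (x + 5)^3 tells us the largest block for λ = -5 has size 3.
Step 3 — with total size 3, 1 blocks, and largest block 3, the block sizes (in nonincreasing order) are [3].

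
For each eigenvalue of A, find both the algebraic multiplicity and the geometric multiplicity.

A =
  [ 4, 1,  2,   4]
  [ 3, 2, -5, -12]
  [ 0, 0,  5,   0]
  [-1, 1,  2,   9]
λ = 5: alg = 4, geom = 2

Step 1 — factor the characteristic polynomial to read off the algebraic multiplicities:
  χ_A(x) = (x - 5)^4

Step 2 — compute geometric multiplicities via the rank-nullity identity g(λ) = n − rank(A − λI):
  rank(A − (5)·I) = 2, so dim ker(A − (5)·I) = n − 2 = 2

Summary:
  λ = 5: algebraic multiplicity = 4, geometric multiplicity = 2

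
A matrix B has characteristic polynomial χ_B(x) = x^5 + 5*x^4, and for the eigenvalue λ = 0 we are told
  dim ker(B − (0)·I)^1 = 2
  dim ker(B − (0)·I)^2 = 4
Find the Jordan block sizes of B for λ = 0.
Block sizes for λ = 0: [2, 2]

From the dimensions of kernels of powers, the number of Jordan blocks of size at least j is d_j − d_{j−1} where d_j = dim ker(N^j) (with d_0 = 0). Computing the differences gives [2, 2].
The number of blocks of size exactly k is (#blocks of size ≥ k) − (#blocks of size ≥ k + 1), so the partition is: 2 block(s) of size 2.
In nonincreasing order the block sizes are [2, 2].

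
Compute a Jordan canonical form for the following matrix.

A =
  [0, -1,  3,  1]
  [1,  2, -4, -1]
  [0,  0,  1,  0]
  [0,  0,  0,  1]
J_3(1) ⊕ J_1(1)

The characteristic polynomial is
  det(x·I − A) = x^4 - 4*x^3 + 6*x^2 - 4*x + 1 = (x - 1)^4

Eigenvalues and multiplicities (the geometric multiplicity of λ is n − rank(A − λI), which equals the number of Jordan blocks for λ):
  λ = 1: algebraic multiplicity = 4, geometric multiplicity = 2

Determining the block sizes for each eigenvalue:
  λ = 1: with am = 4 and gm = 2, the partition is not yet determined (e.g. several partitions of 4 into 2 parts exist). Let N = A − (1)·I. Computing rank(N^1) = 2, rank(N^2) = 1, rank(N^3) = 0; the number of blocks of size ≥ j is rank(N^{j−1}) − rank(N^j), giving [2, 1, 1]. So we have 1 block(s) of size 3, 1 block(s) of size 1 → block sizes [3, 1]

Assembling the blocks gives a Jordan form
J =
  [1, 1, 0, 0]
  [0, 1, 1, 0]
  [0, 0, 1, 0]
  [0, 0, 0, 1]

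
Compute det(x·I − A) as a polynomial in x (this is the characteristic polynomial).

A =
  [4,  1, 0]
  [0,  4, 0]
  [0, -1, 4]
x^3 - 12*x^2 + 48*x - 64

Expanding det(x·I − A) (e.g. by cofactor expansion or by noting that A is similar to its Jordan form J, which has the same characteristic polynomial as A) gives
  χ_A(x) = x^3 - 12*x^2 + 48*x - 64
which factors as (x - 4)^3. The eigenvalues (with algebraic multiplicities) are λ = 4 with multiplicity 3.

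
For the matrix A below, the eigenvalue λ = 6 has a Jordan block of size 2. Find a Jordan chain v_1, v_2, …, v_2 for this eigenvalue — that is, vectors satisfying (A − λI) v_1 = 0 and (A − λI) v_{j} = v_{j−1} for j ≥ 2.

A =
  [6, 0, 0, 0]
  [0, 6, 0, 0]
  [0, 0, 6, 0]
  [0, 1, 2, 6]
A Jordan chain for λ = 6 of length 2:
v_1 = (0, 0, 0, 1)ᵀ
v_2 = (0, 1, 0, 0)ᵀ

Let N = A − (6)·I. We want v_2 with N^2 v_2 = 0 but N^1 v_2 ≠ 0; then v_{j-1} := N · v_j for j = 2, …, 2.

Pick v_2 = (0, 1, 0, 0)ᵀ.
Then v_1 = N · v_2 = (0, 0, 0, 1)ᵀ.

Sanity check: (A − (6)·I) v_1 = (0, 0, 0, 0)ᵀ = 0. ✓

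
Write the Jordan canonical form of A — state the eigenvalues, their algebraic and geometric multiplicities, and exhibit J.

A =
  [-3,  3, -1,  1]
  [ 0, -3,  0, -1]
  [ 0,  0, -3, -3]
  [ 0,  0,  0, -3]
J_2(-3) ⊕ J_2(-3)

The characteristic polynomial is
  det(x·I − A) = x^4 + 12*x^3 + 54*x^2 + 108*x + 81 = (x + 3)^4

Eigenvalues and multiplicities (the geometric multiplicity of λ is n − rank(A − λI), which equals the number of Jordan blocks for λ):
  λ = -3: algebraic multiplicity = 4, geometric multiplicity = 2

Determining the block sizes for each eigenvalue:
  λ = -3: with am = 4 and gm = 2, the partition is not yet determined (e.g. several partitions of 4 into 2 parts exist). Let N = A − (-3)·I. Computing rank(N^1) = 2, rank(N^2) = 0; the number of blocks of size ≥ j is rank(N^{j−1}) − rank(N^j), giving [2, 2]. So we have 2 block(s) of size 2 → block sizes [2, 2]

Assembling the blocks gives a Jordan form
J =
  [-3,  1,  0,  0]
  [ 0, -3,  0,  0]
  [ 0,  0, -3,  1]
  [ 0,  0,  0, -3]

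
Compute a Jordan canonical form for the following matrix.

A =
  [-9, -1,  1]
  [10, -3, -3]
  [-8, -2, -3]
J_3(-5)

The characteristic polynomial is
  det(x·I − A) = x^3 + 15*x^2 + 75*x + 125 = (x + 5)^3

Eigenvalues and multiplicities (the geometric multiplicity of λ is n − rank(A − λI), which equals the number of Jordan blocks for λ):
  λ = -5: algebraic multiplicity = 3, geometric multiplicity = 1

Determining the block sizes for each eigenvalue:
  λ = -5: one block (gm = 1), so the single block has size am = 3 → block sizes [3]

Assembling the blocks gives a Jordan form
J =
  [-5,  1,  0]
  [ 0, -5,  1]
  [ 0,  0, -5]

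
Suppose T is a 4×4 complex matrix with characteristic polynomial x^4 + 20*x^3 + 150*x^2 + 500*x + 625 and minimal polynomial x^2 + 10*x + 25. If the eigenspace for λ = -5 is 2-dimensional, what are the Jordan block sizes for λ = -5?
Block sizes for λ = -5: [2, 2]

Step 1 — from the characteristic polynomial, algebraic multiplicity of λ = -5 is 4. From dim ker(T − (-5)·I) = 2, there are exactly 2 Jordan blocks for λ = -5.
Step 2 — from the minimal polynomial, the factor (x + 5)^2 tells us the largest block for λ = -5 has size 2.
Step 3 — with total size 4, 2 blocks, and largest block 2, the block sizes (in nonincreasing order) are [2, 2].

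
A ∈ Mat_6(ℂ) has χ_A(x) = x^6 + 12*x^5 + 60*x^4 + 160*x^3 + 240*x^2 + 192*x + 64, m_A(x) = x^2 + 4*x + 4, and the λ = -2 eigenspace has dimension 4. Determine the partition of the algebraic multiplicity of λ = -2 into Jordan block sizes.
Block sizes for λ = -2: [2, 2, 1, 1]

Step 1 — from the characteristic polynomial, algebraic multiplicity of λ = -2 is 6. From dim ker(A − (-2)·I) = 4, there are exactly 4 Jordan blocks for λ = -2.
Step 2 — from the minimal polynomial, the factor (x + 2)^2 tells us the largest block for λ = -2 has size 2.
Step 3 — with total size 6, 4 blocks, and largest block 2, the block sizes (in nonincreasing order) are [2, 2, 1, 1].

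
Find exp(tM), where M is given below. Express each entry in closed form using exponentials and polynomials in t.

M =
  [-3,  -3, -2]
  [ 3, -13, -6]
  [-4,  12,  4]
e^{tM} =
  [t*exp(-4*t) + exp(-4*t), -3*t*exp(-4*t), -2*t*exp(-4*t)]
  [3*t*exp(-4*t), -9*t*exp(-4*t) + exp(-4*t), -6*t*exp(-4*t)]
  [-4*t*exp(-4*t), 12*t*exp(-4*t), 8*t*exp(-4*t) + exp(-4*t)]

Strategy: write M = P · J · P⁻¹ where J is a Jordan canonical form, so e^{tM} = P · e^{tJ} · P⁻¹, and e^{tJ} can be computed block-by-block.

M has Jordan form
J =
  [-4,  1,  0]
  [ 0, -4,  0]
  [ 0,  0, -4]
(up to reordering of blocks).

Per-block formulas:
  For a 1×1 block at λ = -4: exp(t · [-4]) = [e^(-4t)].
  For a 2×2 Jordan block J_2(-4): exp(t · J_2(-4)) = e^(-4t)·(I + t·N), where N is the 2×2 nilpotent shift.

After assembling e^{tJ} and conjugating by P, we get:

e^{tM} =
  [t*exp(-4*t) + exp(-4*t), -3*t*exp(-4*t), -2*t*exp(-4*t)]
  [3*t*exp(-4*t), -9*t*exp(-4*t) + exp(-4*t), -6*t*exp(-4*t)]
  [-4*t*exp(-4*t), 12*t*exp(-4*t), 8*t*exp(-4*t) + exp(-4*t)]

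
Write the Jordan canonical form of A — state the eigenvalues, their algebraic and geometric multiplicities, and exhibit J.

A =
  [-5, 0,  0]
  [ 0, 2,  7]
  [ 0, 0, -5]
J_1(-5) ⊕ J_1(-5) ⊕ J_1(2)

The characteristic polynomial is
  det(x·I − A) = x^3 + 8*x^2 + 5*x - 50 = (x - 2)*(x + 5)^2

Eigenvalues and multiplicities (the geometric multiplicity of λ is n − rank(A − λI), which equals the number of Jordan blocks for λ):
  λ = -5: algebraic multiplicity = 2, geometric multiplicity = 2
  λ = 2: algebraic multiplicity = 1, geometric multiplicity = 1

Determining the block sizes for each eigenvalue:
  λ = -5: gm = am = 2, so every block has size 1 → block sizes [1, 1]
  λ = 2: one block (gm = 1), so the single block has size am = 1 → block sizes [1]

Assembling the blocks gives a Jordan form
J =
  [-5,  0, 0]
  [ 0, -5, 0]
  [ 0,  0, 2]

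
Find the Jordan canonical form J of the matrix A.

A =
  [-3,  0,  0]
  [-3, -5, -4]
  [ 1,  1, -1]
J_3(-3)

The characteristic polynomial is
  det(x·I − A) = x^3 + 9*x^2 + 27*x + 27 = (x + 3)^3

Eigenvalues and multiplicities (the geometric multiplicity of λ is n − rank(A − λI), which equals the number of Jordan blocks for λ):
  λ = -3: algebraic multiplicity = 3, geometric multiplicity = 1

Determining the block sizes for each eigenvalue:
  λ = -3: one block (gm = 1), so the single block has size am = 3 → block sizes [3]

Assembling the blocks gives a Jordan form
J =
  [-3,  1,  0]
  [ 0, -3,  1]
  [ 0,  0, -3]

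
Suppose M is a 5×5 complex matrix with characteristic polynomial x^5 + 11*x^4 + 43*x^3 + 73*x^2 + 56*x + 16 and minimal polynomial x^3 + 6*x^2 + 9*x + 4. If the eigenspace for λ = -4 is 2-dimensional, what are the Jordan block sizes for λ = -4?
Block sizes for λ = -4: [1, 1]

Step 1 — from the characteristic polynomial, algebraic multiplicity of λ = -4 is 2. From dim ker(M − (-4)·I) = 2, there are exactly 2 Jordan blocks for λ = -4.
Step 2 — from the minimal polynomial, the factor (x + 4) tells us the largest block for λ = -4 has size 1.
Step 3 — with total size 2, 2 blocks, and largest block 1, the block sizes (in nonincreasing order) are [1, 1].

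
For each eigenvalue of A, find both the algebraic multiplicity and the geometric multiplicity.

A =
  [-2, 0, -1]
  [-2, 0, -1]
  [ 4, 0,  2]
λ = 0: alg = 3, geom = 2

Step 1 — factor the characteristic polynomial to read off the algebraic multiplicities:
  χ_A(x) = x^3

Step 2 — compute geometric multiplicities via the rank-nullity identity g(λ) = n − rank(A − λI):
  rank(A − (0)·I) = 1, so dim ker(A − (0)·I) = n − 1 = 2

Summary:
  λ = 0: algebraic multiplicity = 3, geometric multiplicity = 2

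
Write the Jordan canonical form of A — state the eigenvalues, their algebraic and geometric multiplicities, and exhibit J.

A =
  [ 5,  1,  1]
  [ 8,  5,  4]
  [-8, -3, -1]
J_3(3)

The characteristic polynomial is
  det(x·I − A) = x^3 - 9*x^2 + 27*x - 27 = (x - 3)^3

Eigenvalues and multiplicities (the geometric multiplicity of λ is n − rank(A − λI), which equals the number of Jordan blocks for λ):
  λ = 3: algebraic multiplicity = 3, geometric multiplicity = 1

Determining the block sizes for each eigenvalue:
  λ = 3: one block (gm = 1), so the single block has size am = 3 → block sizes [3]

Assembling the blocks gives a Jordan form
J =
  [3, 1, 0]
  [0, 3, 1]
  [0, 0, 3]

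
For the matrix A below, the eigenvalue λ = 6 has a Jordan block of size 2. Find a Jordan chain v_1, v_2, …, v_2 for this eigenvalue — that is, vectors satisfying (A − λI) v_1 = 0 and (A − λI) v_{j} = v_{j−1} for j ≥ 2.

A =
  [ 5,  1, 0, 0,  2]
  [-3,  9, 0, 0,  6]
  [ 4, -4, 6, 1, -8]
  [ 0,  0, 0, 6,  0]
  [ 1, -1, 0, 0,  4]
A Jordan chain for λ = 6 of length 2:
v_1 = (-1, -3, 4, 0, 1)ᵀ
v_2 = (1, 0, 0, 0, 0)ᵀ

Let N = A − (6)·I. We want v_2 with N^2 v_2 = 0 but N^1 v_2 ≠ 0; then v_{j-1} := N · v_j for j = 2, …, 2.

Pick v_2 = (1, 0, 0, 0, 0)ᵀ.
Then v_1 = N · v_2 = (-1, -3, 4, 0, 1)ᵀ.

Sanity check: (A − (6)·I) v_1 = (0, 0, 0, 0, 0)ᵀ = 0. ✓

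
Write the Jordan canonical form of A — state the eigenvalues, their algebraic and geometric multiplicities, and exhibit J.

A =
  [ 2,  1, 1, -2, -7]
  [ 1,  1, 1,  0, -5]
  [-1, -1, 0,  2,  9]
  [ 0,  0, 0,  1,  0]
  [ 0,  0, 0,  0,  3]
J_3(1) ⊕ J_1(1) ⊕ J_1(3)

The characteristic polynomial is
  det(x·I − A) = x^5 - 7*x^4 + 18*x^3 - 22*x^2 + 13*x - 3 = (x - 3)*(x - 1)^4

Eigenvalues and multiplicities (the geometric multiplicity of λ is n − rank(A − λI), which equals the number of Jordan blocks for λ):
  λ = 1: algebraic multiplicity = 4, geometric multiplicity = 2
  λ = 3: algebraic multiplicity = 1, geometric multiplicity = 1

Determining the block sizes for each eigenvalue:
  λ = 1: with am = 4 and gm = 2, the partition is not yet determined (e.g. several partitions of 4 into 2 parts exist). Let N = A − (1)·I. Computing rank(N^1) = 3, rank(N^2) = 2, rank(N^3) = 1; the number of blocks of size ≥ j is rank(N^{j−1}) − rank(N^j), giving [2, 1, 1]. So we have 1 block(s) of size 3, 1 block(s) of size 1 → block sizes [3, 1]
  λ = 3: one block (gm = 1), so the single block has size am = 1 → block sizes [1]

Assembling the blocks gives a Jordan form
J =
  [1, 1, 0, 0, 0]
  [0, 1, 1, 0, 0]
  [0, 0, 1, 0, 0]
  [0, 0, 0, 1, 0]
  [0, 0, 0, 0, 3]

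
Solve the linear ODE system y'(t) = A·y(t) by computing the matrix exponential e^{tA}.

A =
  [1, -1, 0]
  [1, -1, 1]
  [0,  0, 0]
e^{tA} =
  [t + 1, -t, -t^2/2]
  [t, 1 - t, -t^2/2 + t]
  [0, 0, 1]

Strategy: write A = P · J · P⁻¹ where J is a Jordan canonical form, so e^{tA} = P · e^{tJ} · P⁻¹, and e^{tJ} can be computed block-by-block.

A has Jordan form
J =
  [0, 1, 0]
  [0, 0, 1]
  [0, 0, 0]
(up to reordering of blocks).

Per-block formulas:
  For a 3×3 Jordan block J_3(0): exp(t · J_3(0)) = e^(0t)·(I + t·N + (t^2/2)·N^2), where N is the 3×3 nilpotent shift.

After assembling e^{tJ} and conjugating by P, we get:

e^{tA} =
  [t + 1, -t, -t^2/2]
  [t, 1 - t, -t^2/2 + t]
  [0, 0, 1]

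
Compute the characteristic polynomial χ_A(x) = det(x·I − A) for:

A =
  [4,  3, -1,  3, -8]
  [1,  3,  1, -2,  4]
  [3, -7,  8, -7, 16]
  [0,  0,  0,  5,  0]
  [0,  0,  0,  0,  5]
x^5 - 25*x^4 + 250*x^3 - 1250*x^2 + 3125*x - 3125

Expanding det(x·I − A) (e.g. by cofactor expansion or by noting that A is similar to its Jordan form J, which has the same characteristic polynomial as A) gives
  χ_A(x) = x^5 - 25*x^4 + 250*x^3 - 1250*x^2 + 3125*x - 3125
which factors as (x - 5)^5. The eigenvalues (with algebraic multiplicities) are λ = 5 with multiplicity 5.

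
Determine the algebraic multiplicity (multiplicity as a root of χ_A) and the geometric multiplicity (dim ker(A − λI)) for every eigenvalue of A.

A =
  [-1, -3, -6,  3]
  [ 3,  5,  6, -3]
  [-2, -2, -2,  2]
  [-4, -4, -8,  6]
λ = 2: alg = 4, geom = 3

Step 1 — factor the characteristic polynomial to read off the algebraic multiplicities:
  χ_A(x) = (x - 2)^4

Step 2 — compute geometric multiplicities via the rank-nullity identity g(λ) = n − rank(A − λI):
  rank(A − (2)·I) = 1, so dim ker(A − (2)·I) = n − 1 = 3

Summary:
  λ = 2: algebraic multiplicity = 4, geometric multiplicity = 3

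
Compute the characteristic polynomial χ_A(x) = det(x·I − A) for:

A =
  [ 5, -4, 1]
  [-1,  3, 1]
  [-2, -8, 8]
x^3 - 16*x^2 + 85*x - 150

Expanding det(x·I − A) (e.g. by cofactor expansion or by noting that A is similar to its Jordan form J, which has the same characteristic polynomial as A) gives
  χ_A(x) = x^3 - 16*x^2 + 85*x - 150
which factors as (x - 6)*(x - 5)^2. The eigenvalues (with algebraic multiplicities) are λ = 5 with multiplicity 2, λ = 6 with multiplicity 1.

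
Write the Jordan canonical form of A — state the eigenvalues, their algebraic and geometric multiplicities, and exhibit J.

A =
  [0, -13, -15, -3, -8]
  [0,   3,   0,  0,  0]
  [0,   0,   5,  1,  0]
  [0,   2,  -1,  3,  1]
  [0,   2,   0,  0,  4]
J_1(0) ⊕ J_1(3) ⊕ J_3(4)

The characteristic polynomial is
  det(x·I − A) = x^5 - 15*x^4 + 84*x^3 - 208*x^2 + 192*x = x*(x - 4)^3*(x - 3)

Eigenvalues and multiplicities (the geometric multiplicity of λ is n − rank(A − λI), which equals the number of Jordan blocks for λ):
  λ = 0: algebraic multiplicity = 1, geometric multiplicity = 1
  λ = 3: algebraic multiplicity = 1, geometric multiplicity = 1
  λ = 4: algebraic multiplicity = 3, geometric multiplicity = 1

Determining the block sizes for each eigenvalue:
  λ = 0: one block (gm = 1), so the single block has size am = 1 → block sizes [1]
  λ = 3: one block (gm = 1), so the single block has size am = 1 → block sizes [1]
  λ = 4: one block (gm = 1), so the single block has size am = 3 → block sizes [3]

Assembling the blocks gives a Jordan form
J =
  [0, 0, 0, 0, 0]
  [0, 3, 0, 0, 0]
  [0, 0, 4, 1, 0]
  [0, 0, 0, 4, 1]
  [0, 0, 0, 0, 4]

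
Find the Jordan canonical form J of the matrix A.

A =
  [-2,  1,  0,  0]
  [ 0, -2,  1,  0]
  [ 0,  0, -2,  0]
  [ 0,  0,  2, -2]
J_3(-2) ⊕ J_1(-2)

The characteristic polynomial is
  det(x·I − A) = x^4 + 8*x^3 + 24*x^2 + 32*x + 16 = (x + 2)^4

Eigenvalues and multiplicities (the geometric multiplicity of λ is n − rank(A − λI), which equals the number of Jordan blocks for λ):
  λ = -2: algebraic multiplicity = 4, geometric multiplicity = 2

Determining the block sizes for each eigenvalue:
  λ = -2: with am = 4 and gm = 2, the partition is not yet determined (e.g. several partitions of 4 into 2 parts exist). Let N = A − (-2)·I. Computing rank(N^1) = 2, rank(N^2) = 1, rank(N^3) = 0; the number of blocks of size ≥ j is rank(N^{j−1}) − rank(N^j), giving [2, 1, 1]. So we have 1 block(s) of size 3, 1 block(s) of size 1 → block sizes [3, 1]

Assembling the blocks gives a Jordan form
J =
  [-2,  1,  0,  0]
  [ 0, -2,  1,  0]
  [ 0,  0, -2,  0]
  [ 0,  0,  0, -2]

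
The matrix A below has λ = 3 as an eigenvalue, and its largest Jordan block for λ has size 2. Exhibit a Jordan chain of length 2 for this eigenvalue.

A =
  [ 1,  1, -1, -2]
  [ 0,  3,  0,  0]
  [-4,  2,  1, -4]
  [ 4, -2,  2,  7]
A Jordan chain for λ = 3 of length 2:
v_1 = (-2, 0, -4, 4)ᵀ
v_2 = (1, 0, 0, 0)ᵀ

Let N = A − (3)·I. We want v_2 with N^2 v_2 = 0 but N^1 v_2 ≠ 0; then v_{j-1} := N · v_j for j = 2, …, 2.

Pick v_2 = (1, 0, 0, 0)ᵀ.
Then v_1 = N · v_2 = (-2, 0, -4, 4)ᵀ.

Sanity check: (A − (3)·I) v_1 = (0, 0, 0, 0)ᵀ = 0. ✓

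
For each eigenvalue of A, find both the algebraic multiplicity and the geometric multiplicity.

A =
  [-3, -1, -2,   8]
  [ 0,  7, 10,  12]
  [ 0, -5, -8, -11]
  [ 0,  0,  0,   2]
λ = -3: alg = 2, geom = 1; λ = 2: alg = 2, geom = 1

Step 1 — factor the characteristic polynomial to read off the algebraic multiplicities:
  χ_A(x) = (x - 2)^2*(x + 3)^2

Step 2 — compute geometric multiplicities via the rank-nullity identity g(λ) = n − rank(A − λI):
  rank(A − (-3)·I) = 3, so dim ker(A − (-3)·I) = n − 3 = 1
  rank(A − (2)·I) = 3, so dim ker(A − (2)·I) = n − 3 = 1

Summary:
  λ = -3: algebraic multiplicity = 2, geometric multiplicity = 1
  λ = 2: algebraic multiplicity = 2, geometric multiplicity = 1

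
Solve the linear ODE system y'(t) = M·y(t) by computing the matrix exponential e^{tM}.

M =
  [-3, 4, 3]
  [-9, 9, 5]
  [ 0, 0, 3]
e^{tM} =
  [-6*t*exp(3*t) + exp(3*t), 4*t*exp(3*t), t^2*exp(3*t) + 3*t*exp(3*t)]
  [-9*t*exp(3*t), 6*t*exp(3*t) + exp(3*t), 3*t^2*exp(3*t)/2 + 5*t*exp(3*t)]
  [0, 0, exp(3*t)]

Strategy: write M = P · J · P⁻¹ where J is a Jordan canonical form, so e^{tM} = P · e^{tJ} · P⁻¹, and e^{tJ} can be computed block-by-block.

M has Jordan form
J =
  [3, 1, 0]
  [0, 3, 1]
  [0, 0, 3]
(up to reordering of blocks).

Per-block formulas:
  For a 3×3 Jordan block J_3(3): exp(t · J_3(3)) = e^(3t)·(I + t·N + (t^2/2)·N^2), where N is the 3×3 nilpotent shift.

After assembling e^{tJ} and conjugating by P, we get:

e^{tM} =
  [-6*t*exp(3*t) + exp(3*t), 4*t*exp(3*t), t^2*exp(3*t) + 3*t*exp(3*t)]
  [-9*t*exp(3*t), 6*t*exp(3*t) + exp(3*t), 3*t^2*exp(3*t)/2 + 5*t*exp(3*t)]
  [0, 0, exp(3*t)]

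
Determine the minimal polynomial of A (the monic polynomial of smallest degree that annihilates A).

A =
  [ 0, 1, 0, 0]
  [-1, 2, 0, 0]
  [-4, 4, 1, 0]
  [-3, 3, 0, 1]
x^2 - 2*x + 1

The characteristic polynomial is χ_A(x) = (x - 1)^4, so the eigenvalues are known. The minimal polynomial is
  m_A(x) = Π_λ (x − λ)^{k_λ}
where k_λ is the size of the *largest* Jordan block for λ (equivalently, the smallest k with (A − λI)^k v = 0 for every generalised eigenvector v of λ).

  λ = 1: largest Jordan block has size 2, contributing (x − 1)^2

So m_A(x) = (x - 1)^2 = x^2 - 2*x + 1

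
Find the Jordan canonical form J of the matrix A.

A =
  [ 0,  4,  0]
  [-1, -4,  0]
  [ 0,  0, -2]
J_2(-2) ⊕ J_1(-2)

The characteristic polynomial is
  det(x·I − A) = x^3 + 6*x^2 + 12*x + 8 = (x + 2)^3

Eigenvalues and multiplicities (the geometric multiplicity of λ is n − rank(A − λI), which equals the number of Jordan blocks for λ):
  λ = -2: algebraic multiplicity = 3, geometric multiplicity = 2

Determining the block sizes for each eigenvalue:
  λ = -2: 2 blocks summing to 3 forces exactly one block of size 2 and the rest size 1 → block sizes [2, 1]

Assembling the blocks gives a Jordan form
J =
  [-2,  1,  0]
  [ 0, -2,  0]
  [ 0,  0, -2]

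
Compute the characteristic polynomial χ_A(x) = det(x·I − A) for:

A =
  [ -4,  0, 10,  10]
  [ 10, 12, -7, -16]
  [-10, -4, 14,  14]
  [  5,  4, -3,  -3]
x^4 - 19*x^3 + 126*x^2 - 324*x + 216

Expanding det(x·I − A) (e.g. by cofactor expansion or by noting that A is similar to its Jordan form J, which has the same characteristic polynomial as A) gives
  χ_A(x) = x^4 - 19*x^3 + 126*x^2 - 324*x + 216
which factors as (x - 6)^3*(x - 1). The eigenvalues (with algebraic multiplicities) are λ = 1 with multiplicity 1, λ = 6 with multiplicity 3.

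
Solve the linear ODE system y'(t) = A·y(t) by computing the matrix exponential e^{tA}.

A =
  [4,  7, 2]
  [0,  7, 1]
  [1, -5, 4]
e^{tA} =
  [3*t^2*exp(5*t)/2 - t*exp(5*t) + exp(5*t), -3*t^2*exp(5*t)/2 + 7*t*exp(5*t), 3*t^2*exp(5*t)/2 + 2*t*exp(5*t)]
  [t^2*exp(5*t)/2, -t^2*exp(5*t)/2 + 2*t*exp(5*t) + exp(5*t), t^2*exp(5*t)/2 + t*exp(5*t)]
  [-t^2*exp(5*t) + t*exp(5*t), t^2*exp(5*t) - 5*t*exp(5*t), -t^2*exp(5*t) - t*exp(5*t) + exp(5*t)]

Strategy: write A = P · J · P⁻¹ where J is a Jordan canonical form, so e^{tA} = P · e^{tJ} · P⁻¹, and e^{tJ} can be computed block-by-block.

A has Jordan form
J =
  [5, 1, 0]
  [0, 5, 1]
  [0, 0, 5]
(up to reordering of blocks).

Per-block formulas:
  For a 3×3 Jordan block J_3(5): exp(t · J_3(5)) = e^(5t)·(I + t·N + (t^2/2)·N^2), where N is the 3×3 nilpotent shift.

After assembling e^{tJ} and conjugating by P, we get:

e^{tA} =
  [3*t^2*exp(5*t)/2 - t*exp(5*t) + exp(5*t), -3*t^2*exp(5*t)/2 + 7*t*exp(5*t), 3*t^2*exp(5*t)/2 + 2*t*exp(5*t)]
  [t^2*exp(5*t)/2, -t^2*exp(5*t)/2 + 2*t*exp(5*t) + exp(5*t), t^2*exp(5*t)/2 + t*exp(5*t)]
  [-t^2*exp(5*t) + t*exp(5*t), t^2*exp(5*t) - 5*t*exp(5*t), -t^2*exp(5*t) - t*exp(5*t) + exp(5*t)]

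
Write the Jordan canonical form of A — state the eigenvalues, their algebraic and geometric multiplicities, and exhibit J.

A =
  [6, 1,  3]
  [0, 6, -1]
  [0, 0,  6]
J_3(6)

The characteristic polynomial is
  det(x·I − A) = x^3 - 18*x^2 + 108*x - 216 = (x - 6)^3

Eigenvalues and multiplicities (the geometric multiplicity of λ is n − rank(A − λI), which equals the number of Jordan blocks for λ):
  λ = 6: algebraic multiplicity = 3, geometric multiplicity = 1

Determining the block sizes for each eigenvalue:
  λ = 6: one block (gm = 1), so the single block has size am = 3 → block sizes [3]

Assembling the blocks gives a Jordan form
J =
  [6, 1, 0]
  [0, 6, 1]
  [0, 0, 6]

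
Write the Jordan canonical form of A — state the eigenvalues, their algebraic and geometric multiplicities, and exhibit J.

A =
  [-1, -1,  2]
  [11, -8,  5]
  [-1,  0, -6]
J_3(-5)

The characteristic polynomial is
  det(x·I − A) = x^3 + 15*x^2 + 75*x + 125 = (x + 5)^3

Eigenvalues and multiplicities (the geometric multiplicity of λ is n − rank(A − λI), which equals the number of Jordan blocks for λ):
  λ = -5: algebraic multiplicity = 3, geometric multiplicity = 1

Determining the block sizes for each eigenvalue:
  λ = -5: one block (gm = 1), so the single block has size am = 3 → block sizes [3]

Assembling the blocks gives a Jordan form
J =
  [-5,  1,  0]
  [ 0, -5,  1]
  [ 0,  0, -5]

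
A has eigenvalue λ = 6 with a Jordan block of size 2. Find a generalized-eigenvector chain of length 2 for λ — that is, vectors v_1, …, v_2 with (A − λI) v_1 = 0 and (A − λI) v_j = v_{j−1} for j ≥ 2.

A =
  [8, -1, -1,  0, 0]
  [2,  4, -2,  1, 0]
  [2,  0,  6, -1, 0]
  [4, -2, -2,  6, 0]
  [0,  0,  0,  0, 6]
A Jordan chain for λ = 6 of length 2:
v_1 = (2, 2, 2, 4, 0)ᵀ
v_2 = (1, 0, 0, 0, 0)ᵀ

Let N = A − (6)·I. We want v_2 with N^2 v_2 = 0 but N^1 v_2 ≠ 0; then v_{j-1} := N · v_j for j = 2, …, 2.

Pick v_2 = (1, 0, 0, 0, 0)ᵀ.
Then v_1 = N · v_2 = (2, 2, 2, 4, 0)ᵀ.

Sanity check: (A − (6)·I) v_1 = (0, 0, 0, 0, 0)ᵀ = 0. ✓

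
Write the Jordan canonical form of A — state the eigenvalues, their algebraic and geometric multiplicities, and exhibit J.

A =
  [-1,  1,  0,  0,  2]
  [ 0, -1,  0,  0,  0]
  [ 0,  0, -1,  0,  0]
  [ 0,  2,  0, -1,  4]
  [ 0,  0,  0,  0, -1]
J_2(-1) ⊕ J_1(-1) ⊕ J_1(-1) ⊕ J_1(-1)

The characteristic polynomial is
  det(x·I − A) = x^5 + 5*x^4 + 10*x^3 + 10*x^2 + 5*x + 1 = (x + 1)^5

Eigenvalues and multiplicities (the geometric multiplicity of λ is n − rank(A − λI), which equals the number of Jordan blocks for λ):
  λ = -1: algebraic multiplicity = 5, geometric multiplicity = 4

Determining the block sizes for each eigenvalue:
  λ = -1: 4 blocks summing to 5 forces exactly one block of size 2 and the rest size 1 → block sizes [2, 1, 1, 1]

Assembling the blocks gives a Jordan form
J =
  [-1,  1,  0,  0,  0]
  [ 0, -1,  0,  0,  0]
  [ 0,  0, -1,  0,  0]
  [ 0,  0,  0, -1,  0]
  [ 0,  0,  0,  0, -1]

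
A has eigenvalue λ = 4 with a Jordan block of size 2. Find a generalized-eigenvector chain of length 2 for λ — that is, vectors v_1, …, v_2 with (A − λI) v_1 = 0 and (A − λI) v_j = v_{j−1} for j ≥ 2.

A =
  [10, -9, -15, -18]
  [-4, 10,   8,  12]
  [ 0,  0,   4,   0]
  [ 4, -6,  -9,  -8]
A Jordan chain for λ = 4 of length 2:
v_1 = (6, -4, 0, 4)ᵀ
v_2 = (1, 0, 0, 0)ᵀ

Let N = A − (4)·I. We want v_2 with N^2 v_2 = 0 but N^1 v_2 ≠ 0; then v_{j-1} := N · v_j for j = 2, …, 2.

Pick v_2 = (1, 0, 0, 0)ᵀ.
Then v_1 = N · v_2 = (6, -4, 0, 4)ᵀ.

Sanity check: (A − (4)·I) v_1 = (0, 0, 0, 0)ᵀ = 0. ✓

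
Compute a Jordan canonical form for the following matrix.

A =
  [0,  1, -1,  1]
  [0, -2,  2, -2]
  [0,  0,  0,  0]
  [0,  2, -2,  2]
J_2(0) ⊕ J_1(0) ⊕ J_1(0)

The characteristic polynomial is
  det(x·I − A) = x^4

Eigenvalues and multiplicities (the geometric multiplicity of λ is n − rank(A − λI), which equals the number of Jordan blocks for λ):
  λ = 0: algebraic multiplicity = 4, geometric multiplicity = 3

Determining the block sizes for each eigenvalue:
  λ = 0: 3 blocks summing to 4 forces exactly one block of size 2 and the rest size 1 → block sizes [2, 1, 1]

Assembling the blocks gives a Jordan form
J =
  [0, 1, 0, 0]
  [0, 0, 0, 0]
  [0, 0, 0, 0]
  [0, 0, 0, 0]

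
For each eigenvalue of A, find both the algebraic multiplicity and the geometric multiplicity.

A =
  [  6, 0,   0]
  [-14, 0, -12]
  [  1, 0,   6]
λ = 0: alg = 1, geom = 1; λ = 6: alg = 2, geom = 1

Step 1 — factor the characteristic polynomial to read off the algebraic multiplicities:
  χ_A(x) = x*(x - 6)^2

Step 2 — compute geometric multiplicities via the rank-nullity identity g(λ) = n − rank(A − λI):
  rank(A − (0)·I) = 2, so dim ker(A − (0)·I) = n − 2 = 1
  rank(A − (6)·I) = 2, so dim ker(A − (6)·I) = n − 2 = 1

Summary:
  λ = 0: algebraic multiplicity = 1, geometric multiplicity = 1
  λ = 6: algebraic multiplicity = 2, geometric multiplicity = 1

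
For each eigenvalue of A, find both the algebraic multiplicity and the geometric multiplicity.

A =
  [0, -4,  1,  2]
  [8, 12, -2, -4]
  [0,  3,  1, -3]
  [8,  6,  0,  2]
λ = 3: alg = 1, geom = 1; λ = 4: alg = 3, geom = 2

Step 1 — factor the characteristic polynomial to read off the algebraic multiplicities:
  χ_A(x) = (x - 4)^3*(x - 3)

Step 2 — compute geometric multiplicities via the rank-nullity identity g(λ) = n − rank(A − λI):
  rank(A − (3)·I) = 3, so dim ker(A − (3)·I) = n − 3 = 1
  rank(A − (4)·I) = 2, so dim ker(A − (4)·I) = n − 2 = 2

Summary:
  λ = 3: algebraic multiplicity = 1, geometric multiplicity = 1
  λ = 4: algebraic multiplicity = 3, geometric multiplicity = 2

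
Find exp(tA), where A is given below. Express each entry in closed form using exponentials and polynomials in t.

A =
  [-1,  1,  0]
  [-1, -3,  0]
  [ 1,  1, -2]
e^{tA} =
  [t*exp(-2*t) + exp(-2*t), t*exp(-2*t), 0]
  [-t*exp(-2*t), -t*exp(-2*t) + exp(-2*t), 0]
  [t*exp(-2*t), t*exp(-2*t), exp(-2*t)]

Strategy: write A = P · J · P⁻¹ where J is a Jordan canonical form, so e^{tA} = P · e^{tJ} · P⁻¹, and e^{tJ} can be computed block-by-block.

A has Jordan form
J =
  [-2,  1,  0]
  [ 0, -2,  0]
  [ 0,  0, -2]
(up to reordering of blocks).

Per-block formulas:
  For a 1×1 block at λ = -2: exp(t · [-2]) = [e^(-2t)].
  For a 2×2 Jordan block J_2(-2): exp(t · J_2(-2)) = e^(-2t)·(I + t·N), where N is the 2×2 nilpotent shift.

After assembling e^{tJ} and conjugating by P, we get:

e^{tA} =
  [t*exp(-2*t) + exp(-2*t), t*exp(-2*t), 0]
  [-t*exp(-2*t), -t*exp(-2*t) + exp(-2*t), 0]
  [t*exp(-2*t), t*exp(-2*t), exp(-2*t)]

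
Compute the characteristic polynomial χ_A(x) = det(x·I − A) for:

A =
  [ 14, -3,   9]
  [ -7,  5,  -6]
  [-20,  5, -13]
x^3 - 6*x^2 + 12*x - 8

Expanding det(x·I − A) (e.g. by cofactor expansion or by noting that A is similar to its Jordan form J, which has the same characteristic polynomial as A) gives
  χ_A(x) = x^3 - 6*x^2 + 12*x - 8
which factors as (x - 2)^3. The eigenvalues (with algebraic multiplicities) are λ = 2 with multiplicity 3.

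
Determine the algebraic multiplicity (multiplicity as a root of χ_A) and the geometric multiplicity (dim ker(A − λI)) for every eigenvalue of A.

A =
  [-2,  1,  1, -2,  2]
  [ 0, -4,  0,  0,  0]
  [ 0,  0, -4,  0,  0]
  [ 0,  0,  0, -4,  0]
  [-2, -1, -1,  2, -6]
λ = -4: alg = 5, geom = 4

Step 1 — factor the characteristic polynomial to read off the algebraic multiplicities:
  χ_A(x) = (x + 4)^5

Step 2 — compute geometric multiplicities via the rank-nullity identity g(λ) = n − rank(A − λI):
  rank(A − (-4)·I) = 1, so dim ker(A − (-4)·I) = n − 1 = 4

Summary:
  λ = -4: algebraic multiplicity = 5, geometric multiplicity = 4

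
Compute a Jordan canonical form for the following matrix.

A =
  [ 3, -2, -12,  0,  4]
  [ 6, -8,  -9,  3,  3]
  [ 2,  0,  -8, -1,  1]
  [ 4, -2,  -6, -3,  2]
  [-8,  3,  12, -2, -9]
J_3(-5) ⊕ J_1(-5) ⊕ J_1(-5)

The characteristic polynomial is
  det(x·I − A) = x^5 + 25*x^4 + 250*x^3 + 1250*x^2 + 3125*x + 3125 = (x + 5)^5

Eigenvalues and multiplicities (the geometric multiplicity of λ is n − rank(A − λI), which equals the number of Jordan blocks for λ):
  λ = -5: algebraic multiplicity = 5, geometric multiplicity = 3

Determining the block sizes for each eigenvalue:
  λ = -5: with am = 5 and gm = 3, the partition is not yet determined (e.g. several partitions of 5 into 3 parts exist). Let N = A − (-5)·I. Computing rank(N^1) = 2, rank(N^2) = 1, rank(N^3) = 0; the number of blocks of size ≥ j is rank(N^{j−1}) − rank(N^j), giving [3, 1, 1]. So we have 1 block(s) of size 3, 2 block(s) of size 1 → block sizes [3, 1, 1]

Assembling the blocks gives a Jordan form
J =
  [-5,  1,  0,  0,  0]
  [ 0, -5,  1,  0,  0]
  [ 0,  0, -5,  0,  0]
  [ 0,  0,  0, -5,  0]
  [ 0,  0,  0,  0, -5]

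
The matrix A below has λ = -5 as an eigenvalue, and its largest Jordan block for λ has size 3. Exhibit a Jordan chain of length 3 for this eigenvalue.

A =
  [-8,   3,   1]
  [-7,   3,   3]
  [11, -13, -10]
A Jordan chain for λ = -5 of length 3:
v_1 = (-1, -2, 3)ᵀ
v_2 = (-3, -7, 11)ᵀ
v_3 = (1, 0, 0)ᵀ

Let N = A − (-5)·I. We want v_3 with N^3 v_3 = 0 but N^2 v_3 ≠ 0; then v_{j-1} := N · v_j for j = 3, …, 2.

Pick v_3 = (1, 0, 0)ᵀ.
Then v_2 = N · v_3 = (-3, -7, 11)ᵀ.
Then v_1 = N · v_2 = (-1, -2, 3)ᵀ.

Sanity check: (A − (-5)·I) v_1 = (0, 0, 0)ᵀ = 0. ✓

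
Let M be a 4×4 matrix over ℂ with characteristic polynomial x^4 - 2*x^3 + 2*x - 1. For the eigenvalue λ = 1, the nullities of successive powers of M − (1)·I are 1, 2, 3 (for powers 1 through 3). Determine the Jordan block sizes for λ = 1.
Block sizes for λ = 1: [3]

From the dimensions of kernels of powers, the number of Jordan blocks of size at least j is d_j − d_{j−1} where d_j = dim ker(N^j) (with d_0 = 0). Computing the differences gives [1, 1, 1].
The number of blocks of size exactly k is (#blocks of size ≥ k) − (#blocks of size ≥ k + 1), so the partition is: 1 block(s) of size 3.
In nonincreasing order the block sizes are [3].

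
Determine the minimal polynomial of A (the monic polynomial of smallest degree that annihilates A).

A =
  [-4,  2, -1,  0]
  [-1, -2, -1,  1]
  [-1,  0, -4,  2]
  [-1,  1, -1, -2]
x^2 + 6*x + 9

The characteristic polynomial is χ_A(x) = (x + 3)^4, so the eigenvalues are known. The minimal polynomial is
  m_A(x) = Π_λ (x − λ)^{k_λ}
where k_λ is the size of the *largest* Jordan block for λ (equivalently, the smallest k with (A − λI)^k v = 0 for every generalised eigenvector v of λ).

  λ = -3: largest Jordan block has size 2, contributing (x + 3)^2

So m_A(x) = (x + 3)^2 = x^2 + 6*x + 9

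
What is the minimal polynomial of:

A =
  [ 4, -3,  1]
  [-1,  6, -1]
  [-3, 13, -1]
x^3 - 9*x^2 + 27*x - 27

The characteristic polynomial is χ_A(x) = (x - 3)^3, so the eigenvalues are known. The minimal polynomial is
  m_A(x) = Π_λ (x − λ)^{k_λ}
where k_λ is the size of the *largest* Jordan block for λ (equivalently, the smallest k with (A − λI)^k v = 0 for every generalised eigenvector v of λ).

  λ = 3: largest Jordan block has size 3, contributing (x − 3)^3

So m_A(x) = (x - 3)^3 = x^3 - 9*x^2 + 27*x - 27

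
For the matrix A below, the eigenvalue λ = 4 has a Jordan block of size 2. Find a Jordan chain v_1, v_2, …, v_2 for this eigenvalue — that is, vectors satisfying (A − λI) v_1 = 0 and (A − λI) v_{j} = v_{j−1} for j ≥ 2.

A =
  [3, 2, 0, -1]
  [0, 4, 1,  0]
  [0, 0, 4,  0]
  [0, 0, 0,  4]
A Jordan chain for λ = 4 of length 2:
v_1 = (-2, -1, 0, 0)ᵀ
v_2 = (2, 0, -1, 0)ᵀ

Let N = A − (4)·I. We want v_2 with N^2 v_2 = 0 but N^1 v_2 ≠ 0; then v_{j-1} := N · v_j for j = 2, …, 2.

Pick v_2 = (2, 0, -1, 0)ᵀ.
Then v_1 = N · v_2 = (-2, -1, 0, 0)ᵀ.

Sanity check: (A − (4)·I) v_1 = (0, 0, 0, 0)ᵀ = 0. ✓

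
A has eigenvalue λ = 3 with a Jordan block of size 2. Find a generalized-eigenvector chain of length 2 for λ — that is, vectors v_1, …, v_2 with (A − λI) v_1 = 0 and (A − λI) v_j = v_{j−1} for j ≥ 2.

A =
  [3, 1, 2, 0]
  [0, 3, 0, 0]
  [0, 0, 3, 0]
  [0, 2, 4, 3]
A Jordan chain for λ = 3 of length 2:
v_1 = (1, 0, 0, 2)ᵀ
v_2 = (0, 1, 0, 0)ᵀ

Let N = A − (3)·I. We want v_2 with N^2 v_2 = 0 but N^1 v_2 ≠ 0; then v_{j-1} := N · v_j for j = 2, …, 2.

Pick v_2 = (0, 1, 0, 0)ᵀ.
Then v_1 = N · v_2 = (1, 0, 0, 2)ᵀ.

Sanity check: (A − (3)·I) v_1 = (0, 0, 0, 0)ᵀ = 0. ✓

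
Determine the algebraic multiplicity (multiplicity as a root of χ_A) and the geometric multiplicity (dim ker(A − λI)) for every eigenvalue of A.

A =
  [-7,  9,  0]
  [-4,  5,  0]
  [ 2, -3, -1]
λ = -1: alg = 3, geom = 2

Step 1 — factor the characteristic polynomial to read off the algebraic multiplicities:
  χ_A(x) = (x + 1)^3

Step 2 — compute geometric multiplicities via the rank-nullity identity g(λ) = n − rank(A − λI):
  rank(A − (-1)·I) = 1, so dim ker(A − (-1)·I) = n − 1 = 2

Summary:
  λ = -1: algebraic multiplicity = 3, geometric multiplicity = 2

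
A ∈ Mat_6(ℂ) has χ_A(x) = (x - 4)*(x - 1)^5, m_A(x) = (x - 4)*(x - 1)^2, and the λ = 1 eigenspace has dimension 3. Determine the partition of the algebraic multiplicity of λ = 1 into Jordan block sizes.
Block sizes for λ = 1: [2, 2, 1]

Step 1 — from the characteristic polynomial, algebraic multiplicity of λ = 1 is 5. From dim ker(A − (1)·I) = 3, there are exactly 3 Jordan blocks for λ = 1.
Step 2 — from the minimal polynomial, the factor (x − 1)^2 tells us the largest block for λ = 1 has size 2.
Step 3 — with total size 5, 3 blocks, and largest block 2, the block sizes (in nonincreasing order) are [2, 2, 1].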